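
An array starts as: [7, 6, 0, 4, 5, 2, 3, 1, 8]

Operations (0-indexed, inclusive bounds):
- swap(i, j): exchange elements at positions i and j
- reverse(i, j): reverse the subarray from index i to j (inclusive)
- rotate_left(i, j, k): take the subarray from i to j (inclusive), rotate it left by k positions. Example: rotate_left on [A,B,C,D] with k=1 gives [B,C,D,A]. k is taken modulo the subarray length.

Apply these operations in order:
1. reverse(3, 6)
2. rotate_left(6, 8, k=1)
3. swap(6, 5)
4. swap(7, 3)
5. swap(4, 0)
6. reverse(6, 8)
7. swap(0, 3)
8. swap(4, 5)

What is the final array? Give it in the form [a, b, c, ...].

After 1 (reverse(3, 6)): [7, 6, 0, 3, 2, 5, 4, 1, 8]
After 2 (rotate_left(6, 8, k=1)): [7, 6, 0, 3, 2, 5, 1, 8, 4]
After 3 (swap(6, 5)): [7, 6, 0, 3, 2, 1, 5, 8, 4]
After 4 (swap(7, 3)): [7, 6, 0, 8, 2, 1, 5, 3, 4]
After 5 (swap(4, 0)): [2, 6, 0, 8, 7, 1, 5, 3, 4]
After 6 (reverse(6, 8)): [2, 6, 0, 8, 7, 1, 4, 3, 5]
After 7 (swap(0, 3)): [8, 6, 0, 2, 7, 1, 4, 3, 5]
After 8 (swap(4, 5)): [8, 6, 0, 2, 1, 7, 4, 3, 5]

Answer: [8, 6, 0, 2, 1, 7, 4, 3, 5]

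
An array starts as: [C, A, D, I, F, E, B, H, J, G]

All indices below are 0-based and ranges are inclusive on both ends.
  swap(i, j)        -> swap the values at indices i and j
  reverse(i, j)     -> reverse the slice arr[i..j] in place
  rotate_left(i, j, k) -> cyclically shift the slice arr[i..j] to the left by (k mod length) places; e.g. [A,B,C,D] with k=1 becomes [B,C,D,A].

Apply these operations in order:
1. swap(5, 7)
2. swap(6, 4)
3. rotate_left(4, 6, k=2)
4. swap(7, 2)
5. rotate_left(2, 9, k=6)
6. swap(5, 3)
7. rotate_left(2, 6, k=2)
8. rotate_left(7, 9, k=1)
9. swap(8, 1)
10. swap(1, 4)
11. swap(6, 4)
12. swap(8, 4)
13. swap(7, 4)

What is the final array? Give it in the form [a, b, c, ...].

Answer: [C, F, E, G, H, J, D, A, I, B]

Derivation:
After 1 (swap(5, 7)): [C, A, D, I, F, H, B, E, J, G]
After 2 (swap(6, 4)): [C, A, D, I, B, H, F, E, J, G]
After 3 (rotate_left(4, 6, k=2)): [C, A, D, I, F, B, H, E, J, G]
After 4 (swap(7, 2)): [C, A, E, I, F, B, H, D, J, G]
After 5 (rotate_left(2, 9, k=6)): [C, A, J, G, E, I, F, B, H, D]
After 6 (swap(5, 3)): [C, A, J, I, E, G, F, B, H, D]
After 7 (rotate_left(2, 6, k=2)): [C, A, E, G, F, J, I, B, H, D]
After 8 (rotate_left(7, 9, k=1)): [C, A, E, G, F, J, I, H, D, B]
After 9 (swap(8, 1)): [C, D, E, G, F, J, I, H, A, B]
After 10 (swap(1, 4)): [C, F, E, G, D, J, I, H, A, B]
After 11 (swap(6, 4)): [C, F, E, G, I, J, D, H, A, B]
After 12 (swap(8, 4)): [C, F, E, G, A, J, D, H, I, B]
After 13 (swap(7, 4)): [C, F, E, G, H, J, D, A, I, B]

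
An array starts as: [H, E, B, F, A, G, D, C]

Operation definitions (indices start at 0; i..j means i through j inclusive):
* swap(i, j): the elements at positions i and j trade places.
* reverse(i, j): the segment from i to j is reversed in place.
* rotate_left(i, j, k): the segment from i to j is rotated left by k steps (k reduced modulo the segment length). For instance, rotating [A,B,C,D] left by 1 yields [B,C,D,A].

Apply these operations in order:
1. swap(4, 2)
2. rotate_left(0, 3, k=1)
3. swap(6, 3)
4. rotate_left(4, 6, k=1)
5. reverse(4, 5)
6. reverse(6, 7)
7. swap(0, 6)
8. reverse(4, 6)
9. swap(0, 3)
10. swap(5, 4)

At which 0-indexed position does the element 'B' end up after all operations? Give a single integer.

After 1 (swap(4, 2)): [H, E, A, F, B, G, D, C]
After 2 (rotate_left(0, 3, k=1)): [E, A, F, H, B, G, D, C]
After 3 (swap(6, 3)): [E, A, F, D, B, G, H, C]
After 4 (rotate_left(4, 6, k=1)): [E, A, F, D, G, H, B, C]
After 5 (reverse(4, 5)): [E, A, F, D, H, G, B, C]
After 6 (reverse(6, 7)): [E, A, F, D, H, G, C, B]
After 7 (swap(0, 6)): [C, A, F, D, H, G, E, B]
After 8 (reverse(4, 6)): [C, A, F, D, E, G, H, B]
After 9 (swap(0, 3)): [D, A, F, C, E, G, H, B]
After 10 (swap(5, 4)): [D, A, F, C, G, E, H, B]

Answer: 7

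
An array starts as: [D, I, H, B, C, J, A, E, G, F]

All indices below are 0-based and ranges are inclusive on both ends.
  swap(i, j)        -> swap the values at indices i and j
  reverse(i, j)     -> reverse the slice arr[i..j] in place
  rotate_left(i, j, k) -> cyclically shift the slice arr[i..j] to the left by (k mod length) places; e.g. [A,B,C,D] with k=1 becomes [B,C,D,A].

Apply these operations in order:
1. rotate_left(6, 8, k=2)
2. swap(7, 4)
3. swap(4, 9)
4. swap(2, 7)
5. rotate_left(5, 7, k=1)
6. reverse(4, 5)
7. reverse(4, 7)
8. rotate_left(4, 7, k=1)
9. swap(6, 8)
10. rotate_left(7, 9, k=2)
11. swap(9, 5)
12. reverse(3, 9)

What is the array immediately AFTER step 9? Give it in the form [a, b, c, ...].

After 1 (rotate_left(6, 8, k=2)): [D, I, H, B, C, J, G, A, E, F]
After 2 (swap(7, 4)): [D, I, H, B, A, J, G, C, E, F]
After 3 (swap(4, 9)): [D, I, H, B, F, J, G, C, E, A]
After 4 (swap(2, 7)): [D, I, C, B, F, J, G, H, E, A]
After 5 (rotate_left(5, 7, k=1)): [D, I, C, B, F, G, H, J, E, A]
After 6 (reverse(4, 5)): [D, I, C, B, G, F, H, J, E, A]
After 7 (reverse(4, 7)): [D, I, C, B, J, H, F, G, E, A]
After 8 (rotate_left(4, 7, k=1)): [D, I, C, B, H, F, G, J, E, A]
After 9 (swap(6, 8)): [D, I, C, B, H, F, E, J, G, A]

Answer: [D, I, C, B, H, F, E, J, G, A]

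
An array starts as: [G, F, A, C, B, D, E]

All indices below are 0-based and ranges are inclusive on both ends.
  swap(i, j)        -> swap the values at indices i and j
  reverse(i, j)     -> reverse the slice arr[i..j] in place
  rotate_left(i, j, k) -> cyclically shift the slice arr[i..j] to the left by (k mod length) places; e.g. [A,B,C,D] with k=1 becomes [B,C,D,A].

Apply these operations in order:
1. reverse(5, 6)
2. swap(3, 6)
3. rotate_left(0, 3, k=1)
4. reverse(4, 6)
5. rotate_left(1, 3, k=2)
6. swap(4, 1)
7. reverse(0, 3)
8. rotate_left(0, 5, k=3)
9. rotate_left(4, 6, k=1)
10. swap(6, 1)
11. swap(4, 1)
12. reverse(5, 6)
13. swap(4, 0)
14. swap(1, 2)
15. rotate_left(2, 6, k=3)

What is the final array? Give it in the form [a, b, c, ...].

After 1 (reverse(5, 6)): [G, F, A, C, B, E, D]
After 2 (swap(3, 6)): [G, F, A, D, B, E, C]
After 3 (rotate_left(0, 3, k=1)): [F, A, D, G, B, E, C]
After 4 (reverse(4, 6)): [F, A, D, G, C, E, B]
After 5 (rotate_left(1, 3, k=2)): [F, G, A, D, C, E, B]
After 6 (swap(4, 1)): [F, C, A, D, G, E, B]
After 7 (reverse(0, 3)): [D, A, C, F, G, E, B]
After 8 (rotate_left(0, 5, k=3)): [F, G, E, D, A, C, B]
After 9 (rotate_left(4, 6, k=1)): [F, G, E, D, C, B, A]
After 10 (swap(6, 1)): [F, A, E, D, C, B, G]
After 11 (swap(4, 1)): [F, C, E, D, A, B, G]
After 12 (reverse(5, 6)): [F, C, E, D, A, G, B]
After 13 (swap(4, 0)): [A, C, E, D, F, G, B]
After 14 (swap(1, 2)): [A, E, C, D, F, G, B]
After 15 (rotate_left(2, 6, k=3)): [A, E, G, B, C, D, F]

Answer: [A, E, G, B, C, D, F]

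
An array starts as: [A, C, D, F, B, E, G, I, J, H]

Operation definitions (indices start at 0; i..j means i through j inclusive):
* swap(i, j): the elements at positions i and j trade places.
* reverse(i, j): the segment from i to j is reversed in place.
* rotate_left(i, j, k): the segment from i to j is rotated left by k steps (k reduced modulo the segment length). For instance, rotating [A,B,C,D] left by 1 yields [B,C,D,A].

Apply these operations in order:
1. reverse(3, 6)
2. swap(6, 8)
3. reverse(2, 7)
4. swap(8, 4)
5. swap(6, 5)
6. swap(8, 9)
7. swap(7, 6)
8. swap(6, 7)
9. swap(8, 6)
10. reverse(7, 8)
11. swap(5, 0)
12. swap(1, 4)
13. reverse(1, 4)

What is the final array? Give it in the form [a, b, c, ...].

Answer: [G, C, J, I, F, A, H, E, D, B]

Derivation:
After 1 (reverse(3, 6)): [A, C, D, G, E, B, F, I, J, H]
After 2 (swap(6, 8)): [A, C, D, G, E, B, J, I, F, H]
After 3 (reverse(2, 7)): [A, C, I, J, B, E, G, D, F, H]
After 4 (swap(8, 4)): [A, C, I, J, F, E, G, D, B, H]
After 5 (swap(6, 5)): [A, C, I, J, F, G, E, D, B, H]
After 6 (swap(8, 9)): [A, C, I, J, F, G, E, D, H, B]
After 7 (swap(7, 6)): [A, C, I, J, F, G, D, E, H, B]
After 8 (swap(6, 7)): [A, C, I, J, F, G, E, D, H, B]
After 9 (swap(8, 6)): [A, C, I, J, F, G, H, D, E, B]
After 10 (reverse(7, 8)): [A, C, I, J, F, G, H, E, D, B]
After 11 (swap(5, 0)): [G, C, I, J, F, A, H, E, D, B]
After 12 (swap(1, 4)): [G, F, I, J, C, A, H, E, D, B]
After 13 (reverse(1, 4)): [G, C, J, I, F, A, H, E, D, B]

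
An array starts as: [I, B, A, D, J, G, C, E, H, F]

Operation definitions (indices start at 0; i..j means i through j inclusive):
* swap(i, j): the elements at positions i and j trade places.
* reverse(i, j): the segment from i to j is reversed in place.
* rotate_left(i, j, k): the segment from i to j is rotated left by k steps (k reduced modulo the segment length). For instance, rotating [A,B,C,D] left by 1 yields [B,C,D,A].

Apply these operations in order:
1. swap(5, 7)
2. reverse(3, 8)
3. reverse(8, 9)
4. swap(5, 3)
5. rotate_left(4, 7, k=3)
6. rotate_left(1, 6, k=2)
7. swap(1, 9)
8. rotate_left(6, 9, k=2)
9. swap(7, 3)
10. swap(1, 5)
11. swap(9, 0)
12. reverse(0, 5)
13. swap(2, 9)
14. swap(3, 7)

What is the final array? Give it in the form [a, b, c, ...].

Answer: [D, H, I, G, B, E, F, J, A, C]

Derivation:
After 1 (swap(5, 7)): [I, B, A, D, J, E, C, G, H, F]
After 2 (reverse(3, 8)): [I, B, A, H, G, C, E, J, D, F]
After 3 (reverse(8, 9)): [I, B, A, H, G, C, E, J, F, D]
After 4 (swap(5, 3)): [I, B, A, C, G, H, E, J, F, D]
After 5 (rotate_left(4, 7, k=3)): [I, B, A, C, J, G, H, E, F, D]
After 6 (rotate_left(1, 6, k=2)): [I, C, J, G, H, B, A, E, F, D]
After 7 (swap(1, 9)): [I, D, J, G, H, B, A, E, F, C]
After 8 (rotate_left(6, 9, k=2)): [I, D, J, G, H, B, F, C, A, E]
After 9 (swap(7, 3)): [I, D, J, C, H, B, F, G, A, E]
After 10 (swap(1, 5)): [I, B, J, C, H, D, F, G, A, E]
After 11 (swap(9, 0)): [E, B, J, C, H, D, F, G, A, I]
After 12 (reverse(0, 5)): [D, H, C, J, B, E, F, G, A, I]
After 13 (swap(2, 9)): [D, H, I, J, B, E, F, G, A, C]
After 14 (swap(3, 7)): [D, H, I, G, B, E, F, J, A, C]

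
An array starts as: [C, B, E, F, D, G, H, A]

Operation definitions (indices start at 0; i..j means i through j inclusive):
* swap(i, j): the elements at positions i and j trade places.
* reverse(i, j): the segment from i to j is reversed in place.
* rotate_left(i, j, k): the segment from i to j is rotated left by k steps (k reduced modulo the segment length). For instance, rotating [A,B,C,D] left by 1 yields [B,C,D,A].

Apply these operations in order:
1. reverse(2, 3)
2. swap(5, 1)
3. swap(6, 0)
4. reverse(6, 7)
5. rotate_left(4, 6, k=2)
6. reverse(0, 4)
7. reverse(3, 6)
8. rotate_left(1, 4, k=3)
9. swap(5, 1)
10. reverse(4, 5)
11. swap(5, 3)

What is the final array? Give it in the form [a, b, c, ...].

Answer: [A, H, E, B, D, F, G, C]

Derivation:
After 1 (reverse(2, 3)): [C, B, F, E, D, G, H, A]
After 2 (swap(5, 1)): [C, G, F, E, D, B, H, A]
After 3 (swap(6, 0)): [H, G, F, E, D, B, C, A]
After 4 (reverse(6, 7)): [H, G, F, E, D, B, A, C]
After 5 (rotate_left(4, 6, k=2)): [H, G, F, E, A, D, B, C]
After 6 (reverse(0, 4)): [A, E, F, G, H, D, B, C]
After 7 (reverse(3, 6)): [A, E, F, B, D, H, G, C]
After 8 (rotate_left(1, 4, k=3)): [A, D, E, F, B, H, G, C]
After 9 (swap(5, 1)): [A, H, E, F, B, D, G, C]
After 10 (reverse(4, 5)): [A, H, E, F, D, B, G, C]
After 11 (swap(5, 3)): [A, H, E, B, D, F, G, C]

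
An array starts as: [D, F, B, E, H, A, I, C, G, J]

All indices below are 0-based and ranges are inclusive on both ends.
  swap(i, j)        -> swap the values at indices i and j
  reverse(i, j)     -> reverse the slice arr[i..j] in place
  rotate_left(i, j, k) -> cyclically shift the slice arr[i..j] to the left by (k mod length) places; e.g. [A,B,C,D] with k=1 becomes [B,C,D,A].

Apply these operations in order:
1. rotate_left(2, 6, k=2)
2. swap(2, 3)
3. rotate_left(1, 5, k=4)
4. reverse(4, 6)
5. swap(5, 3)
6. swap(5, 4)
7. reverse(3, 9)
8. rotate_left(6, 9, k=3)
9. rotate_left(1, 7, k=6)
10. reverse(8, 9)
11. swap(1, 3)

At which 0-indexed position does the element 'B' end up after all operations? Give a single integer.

After 1 (rotate_left(2, 6, k=2)): [D, F, H, A, I, B, E, C, G, J]
After 2 (swap(2, 3)): [D, F, A, H, I, B, E, C, G, J]
After 3 (rotate_left(1, 5, k=4)): [D, B, F, A, H, I, E, C, G, J]
After 4 (reverse(4, 6)): [D, B, F, A, E, I, H, C, G, J]
After 5 (swap(5, 3)): [D, B, F, I, E, A, H, C, G, J]
After 6 (swap(5, 4)): [D, B, F, I, A, E, H, C, G, J]
After 7 (reverse(3, 9)): [D, B, F, J, G, C, H, E, A, I]
After 8 (rotate_left(6, 9, k=3)): [D, B, F, J, G, C, I, H, E, A]
After 9 (rotate_left(1, 7, k=6)): [D, H, B, F, J, G, C, I, E, A]
After 10 (reverse(8, 9)): [D, H, B, F, J, G, C, I, A, E]
After 11 (swap(1, 3)): [D, F, B, H, J, G, C, I, A, E]

Answer: 2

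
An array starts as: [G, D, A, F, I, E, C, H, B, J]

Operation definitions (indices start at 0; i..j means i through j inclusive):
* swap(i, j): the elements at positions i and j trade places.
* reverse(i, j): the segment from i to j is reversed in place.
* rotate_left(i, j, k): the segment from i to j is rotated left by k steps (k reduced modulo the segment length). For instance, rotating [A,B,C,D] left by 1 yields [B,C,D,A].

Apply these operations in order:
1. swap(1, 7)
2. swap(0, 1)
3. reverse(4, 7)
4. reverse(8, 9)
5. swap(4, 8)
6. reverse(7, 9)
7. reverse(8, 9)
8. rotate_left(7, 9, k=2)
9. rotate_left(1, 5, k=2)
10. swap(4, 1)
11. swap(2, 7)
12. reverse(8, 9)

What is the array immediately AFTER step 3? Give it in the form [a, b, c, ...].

Answer: [H, G, A, F, D, C, E, I, B, J]

Derivation:
After 1 (swap(1, 7)): [G, H, A, F, I, E, C, D, B, J]
After 2 (swap(0, 1)): [H, G, A, F, I, E, C, D, B, J]
After 3 (reverse(4, 7)): [H, G, A, F, D, C, E, I, B, J]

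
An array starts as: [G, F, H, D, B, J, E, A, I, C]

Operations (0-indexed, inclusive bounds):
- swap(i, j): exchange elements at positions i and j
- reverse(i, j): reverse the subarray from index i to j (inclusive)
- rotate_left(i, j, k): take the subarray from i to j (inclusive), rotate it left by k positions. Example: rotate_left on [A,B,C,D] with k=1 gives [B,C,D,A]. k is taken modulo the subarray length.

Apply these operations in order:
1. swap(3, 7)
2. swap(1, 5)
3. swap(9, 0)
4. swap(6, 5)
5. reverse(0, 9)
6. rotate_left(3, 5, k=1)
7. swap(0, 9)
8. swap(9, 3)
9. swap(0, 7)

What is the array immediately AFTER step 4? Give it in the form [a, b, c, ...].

After 1 (swap(3, 7)): [G, F, H, A, B, J, E, D, I, C]
After 2 (swap(1, 5)): [G, J, H, A, B, F, E, D, I, C]
After 3 (swap(9, 0)): [C, J, H, A, B, F, E, D, I, G]
After 4 (swap(6, 5)): [C, J, H, A, B, E, F, D, I, G]

Answer: [C, J, H, A, B, E, F, D, I, G]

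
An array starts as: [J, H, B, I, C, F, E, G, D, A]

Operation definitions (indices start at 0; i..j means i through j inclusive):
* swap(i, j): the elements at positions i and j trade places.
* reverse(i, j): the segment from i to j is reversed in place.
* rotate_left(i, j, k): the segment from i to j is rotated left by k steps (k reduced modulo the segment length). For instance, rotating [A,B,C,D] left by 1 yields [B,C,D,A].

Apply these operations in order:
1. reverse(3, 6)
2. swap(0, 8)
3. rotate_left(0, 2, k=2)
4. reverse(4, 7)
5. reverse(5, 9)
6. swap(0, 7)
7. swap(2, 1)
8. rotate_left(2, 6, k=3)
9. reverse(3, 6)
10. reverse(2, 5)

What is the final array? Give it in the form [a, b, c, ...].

Answer: [F, H, D, E, G, A, J, B, C, I]

Derivation:
After 1 (reverse(3, 6)): [J, H, B, E, F, C, I, G, D, A]
After 2 (swap(0, 8)): [D, H, B, E, F, C, I, G, J, A]
After 3 (rotate_left(0, 2, k=2)): [B, D, H, E, F, C, I, G, J, A]
After 4 (reverse(4, 7)): [B, D, H, E, G, I, C, F, J, A]
After 5 (reverse(5, 9)): [B, D, H, E, G, A, J, F, C, I]
After 6 (swap(0, 7)): [F, D, H, E, G, A, J, B, C, I]
After 7 (swap(2, 1)): [F, H, D, E, G, A, J, B, C, I]
After 8 (rotate_left(2, 6, k=3)): [F, H, A, J, D, E, G, B, C, I]
After 9 (reverse(3, 6)): [F, H, A, G, E, D, J, B, C, I]
After 10 (reverse(2, 5)): [F, H, D, E, G, A, J, B, C, I]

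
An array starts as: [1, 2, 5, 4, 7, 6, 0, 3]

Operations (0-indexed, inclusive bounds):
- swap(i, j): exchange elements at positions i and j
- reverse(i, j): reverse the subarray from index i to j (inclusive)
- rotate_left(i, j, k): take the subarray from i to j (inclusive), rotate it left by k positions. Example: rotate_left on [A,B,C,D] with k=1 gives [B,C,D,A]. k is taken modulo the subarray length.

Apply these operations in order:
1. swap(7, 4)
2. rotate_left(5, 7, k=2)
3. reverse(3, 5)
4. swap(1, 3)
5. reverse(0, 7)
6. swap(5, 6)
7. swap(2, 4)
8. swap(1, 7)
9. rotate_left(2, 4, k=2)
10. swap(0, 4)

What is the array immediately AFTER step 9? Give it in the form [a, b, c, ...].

After 1 (swap(7, 4)): [1, 2, 5, 4, 3, 6, 0, 7]
After 2 (rotate_left(5, 7, k=2)): [1, 2, 5, 4, 3, 7, 6, 0]
After 3 (reverse(3, 5)): [1, 2, 5, 7, 3, 4, 6, 0]
After 4 (swap(1, 3)): [1, 7, 5, 2, 3, 4, 6, 0]
After 5 (reverse(0, 7)): [0, 6, 4, 3, 2, 5, 7, 1]
After 6 (swap(5, 6)): [0, 6, 4, 3, 2, 7, 5, 1]
After 7 (swap(2, 4)): [0, 6, 2, 3, 4, 7, 5, 1]
After 8 (swap(1, 7)): [0, 1, 2, 3, 4, 7, 5, 6]
After 9 (rotate_left(2, 4, k=2)): [0, 1, 4, 2, 3, 7, 5, 6]

Answer: [0, 1, 4, 2, 3, 7, 5, 6]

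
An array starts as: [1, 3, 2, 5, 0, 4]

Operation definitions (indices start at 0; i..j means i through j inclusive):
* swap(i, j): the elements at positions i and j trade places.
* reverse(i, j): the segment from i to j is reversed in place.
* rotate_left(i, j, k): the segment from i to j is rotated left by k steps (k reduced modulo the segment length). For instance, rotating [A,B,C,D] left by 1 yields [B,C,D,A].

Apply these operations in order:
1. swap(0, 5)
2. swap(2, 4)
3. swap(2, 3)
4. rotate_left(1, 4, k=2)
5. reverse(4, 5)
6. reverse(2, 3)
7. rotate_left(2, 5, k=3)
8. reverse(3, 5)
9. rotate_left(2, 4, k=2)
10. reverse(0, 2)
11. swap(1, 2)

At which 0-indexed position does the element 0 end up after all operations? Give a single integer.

After 1 (swap(0, 5)): [4, 3, 2, 5, 0, 1]
After 2 (swap(2, 4)): [4, 3, 0, 5, 2, 1]
After 3 (swap(2, 3)): [4, 3, 5, 0, 2, 1]
After 4 (rotate_left(1, 4, k=2)): [4, 0, 2, 3, 5, 1]
After 5 (reverse(4, 5)): [4, 0, 2, 3, 1, 5]
After 6 (reverse(2, 3)): [4, 0, 3, 2, 1, 5]
After 7 (rotate_left(2, 5, k=3)): [4, 0, 5, 3, 2, 1]
After 8 (reverse(3, 5)): [4, 0, 5, 1, 2, 3]
After 9 (rotate_left(2, 4, k=2)): [4, 0, 2, 5, 1, 3]
After 10 (reverse(0, 2)): [2, 0, 4, 5, 1, 3]
After 11 (swap(1, 2)): [2, 4, 0, 5, 1, 3]

Answer: 2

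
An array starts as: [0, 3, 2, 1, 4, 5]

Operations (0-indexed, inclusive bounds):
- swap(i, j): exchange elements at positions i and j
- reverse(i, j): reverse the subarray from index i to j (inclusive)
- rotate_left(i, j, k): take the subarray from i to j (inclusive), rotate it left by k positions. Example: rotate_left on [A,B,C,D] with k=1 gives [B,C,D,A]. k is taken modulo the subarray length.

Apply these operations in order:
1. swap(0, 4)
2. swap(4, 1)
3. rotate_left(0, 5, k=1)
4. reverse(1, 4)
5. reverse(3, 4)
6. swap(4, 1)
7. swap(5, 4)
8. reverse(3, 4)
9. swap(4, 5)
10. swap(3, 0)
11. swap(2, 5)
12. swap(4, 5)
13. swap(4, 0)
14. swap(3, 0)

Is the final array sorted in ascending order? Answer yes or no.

After 1 (swap(0, 4)): [4, 3, 2, 1, 0, 5]
After 2 (swap(4, 1)): [4, 0, 2, 1, 3, 5]
After 3 (rotate_left(0, 5, k=1)): [0, 2, 1, 3, 5, 4]
After 4 (reverse(1, 4)): [0, 5, 3, 1, 2, 4]
After 5 (reverse(3, 4)): [0, 5, 3, 2, 1, 4]
After 6 (swap(4, 1)): [0, 1, 3, 2, 5, 4]
After 7 (swap(5, 4)): [0, 1, 3, 2, 4, 5]
After 8 (reverse(3, 4)): [0, 1, 3, 4, 2, 5]
After 9 (swap(4, 5)): [0, 1, 3, 4, 5, 2]
After 10 (swap(3, 0)): [4, 1, 3, 0, 5, 2]
After 11 (swap(2, 5)): [4, 1, 2, 0, 5, 3]
After 12 (swap(4, 5)): [4, 1, 2, 0, 3, 5]
After 13 (swap(4, 0)): [3, 1, 2, 0, 4, 5]
After 14 (swap(3, 0)): [0, 1, 2, 3, 4, 5]

Answer: yes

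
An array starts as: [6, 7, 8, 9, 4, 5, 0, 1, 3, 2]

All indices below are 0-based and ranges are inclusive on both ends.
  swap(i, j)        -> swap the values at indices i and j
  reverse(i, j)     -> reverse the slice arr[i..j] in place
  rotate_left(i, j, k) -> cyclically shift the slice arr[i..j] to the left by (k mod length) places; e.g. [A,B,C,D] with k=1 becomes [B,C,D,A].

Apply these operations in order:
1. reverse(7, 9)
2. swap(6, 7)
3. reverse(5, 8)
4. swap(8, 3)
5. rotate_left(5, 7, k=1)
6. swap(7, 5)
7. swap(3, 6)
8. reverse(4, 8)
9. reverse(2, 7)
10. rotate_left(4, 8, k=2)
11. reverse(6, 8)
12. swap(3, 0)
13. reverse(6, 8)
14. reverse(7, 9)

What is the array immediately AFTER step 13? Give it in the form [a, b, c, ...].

Answer: [5, 7, 3, 6, 2, 8, 4, 0, 9, 1]

Derivation:
After 1 (reverse(7, 9)): [6, 7, 8, 9, 4, 5, 0, 2, 3, 1]
After 2 (swap(6, 7)): [6, 7, 8, 9, 4, 5, 2, 0, 3, 1]
After 3 (reverse(5, 8)): [6, 7, 8, 9, 4, 3, 0, 2, 5, 1]
After 4 (swap(8, 3)): [6, 7, 8, 5, 4, 3, 0, 2, 9, 1]
After 5 (rotate_left(5, 7, k=1)): [6, 7, 8, 5, 4, 0, 2, 3, 9, 1]
After 6 (swap(7, 5)): [6, 7, 8, 5, 4, 3, 2, 0, 9, 1]
After 7 (swap(3, 6)): [6, 7, 8, 2, 4, 3, 5, 0, 9, 1]
After 8 (reverse(4, 8)): [6, 7, 8, 2, 9, 0, 5, 3, 4, 1]
After 9 (reverse(2, 7)): [6, 7, 3, 5, 0, 9, 2, 8, 4, 1]
After 10 (rotate_left(4, 8, k=2)): [6, 7, 3, 5, 2, 8, 4, 0, 9, 1]
After 11 (reverse(6, 8)): [6, 7, 3, 5, 2, 8, 9, 0, 4, 1]
After 12 (swap(3, 0)): [5, 7, 3, 6, 2, 8, 9, 0, 4, 1]
After 13 (reverse(6, 8)): [5, 7, 3, 6, 2, 8, 4, 0, 9, 1]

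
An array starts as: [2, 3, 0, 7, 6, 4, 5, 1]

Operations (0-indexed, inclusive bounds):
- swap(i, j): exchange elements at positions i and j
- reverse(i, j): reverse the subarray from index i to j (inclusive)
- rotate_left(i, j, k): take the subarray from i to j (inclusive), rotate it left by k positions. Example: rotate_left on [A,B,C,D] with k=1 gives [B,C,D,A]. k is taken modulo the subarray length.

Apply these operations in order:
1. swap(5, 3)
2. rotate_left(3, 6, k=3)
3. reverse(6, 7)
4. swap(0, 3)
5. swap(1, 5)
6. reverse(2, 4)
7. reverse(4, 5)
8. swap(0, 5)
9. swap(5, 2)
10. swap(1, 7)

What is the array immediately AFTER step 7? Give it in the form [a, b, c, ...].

Answer: [5, 6, 4, 2, 3, 0, 1, 7]

Derivation:
After 1 (swap(5, 3)): [2, 3, 0, 4, 6, 7, 5, 1]
After 2 (rotate_left(3, 6, k=3)): [2, 3, 0, 5, 4, 6, 7, 1]
After 3 (reverse(6, 7)): [2, 3, 0, 5, 4, 6, 1, 7]
After 4 (swap(0, 3)): [5, 3, 0, 2, 4, 6, 1, 7]
After 5 (swap(1, 5)): [5, 6, 0, 2, 4, 3, 1, 7]
After 6 (reverse(2, 4)): [5, 6, 4, 2, 0, 3, 1, 7]
After 7 (reverse(4, 5)): [5, 6, 4, 2, 3, 0, 1, 7]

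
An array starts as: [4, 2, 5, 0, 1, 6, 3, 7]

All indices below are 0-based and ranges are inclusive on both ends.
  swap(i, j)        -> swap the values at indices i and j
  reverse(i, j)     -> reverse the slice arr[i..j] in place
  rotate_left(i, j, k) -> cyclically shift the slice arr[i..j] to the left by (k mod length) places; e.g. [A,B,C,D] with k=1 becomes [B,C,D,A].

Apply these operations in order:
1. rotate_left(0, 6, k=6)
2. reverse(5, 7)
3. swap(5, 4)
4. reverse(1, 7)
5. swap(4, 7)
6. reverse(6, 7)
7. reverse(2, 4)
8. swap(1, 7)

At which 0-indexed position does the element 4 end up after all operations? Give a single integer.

Answer: 2

Derivation:
After 1 (rotate_left(0, 6, k=6)): [3, 4, 2, 5, 0, 1, 6, 7]
After 2 (reverse(5, 7)): [3, 4, 2, 5, 0, 7, 6, 1]
After 3 (swap(5, 4)): [3, 4, 2, 5, 7, 0, 6, 1]
After 4 (reverse(1, 7)): [3, 1, 6, 0, 7, 5, 2, 4]
After 5 (swap(4, 7)): [3, 1, 6, 0, 4, 5, 2, 7]
After 6 (reverse(6, 7)): [3, 1, 6, 0, 4, 5, 7, 2]
After 7 (reverse(2, 4)): [3, 1, 4, 0, 6, 5, 7, 2]
After 8 (swap(1, 7)): [3, 2, 4, 0, 6, 5, 7, 1]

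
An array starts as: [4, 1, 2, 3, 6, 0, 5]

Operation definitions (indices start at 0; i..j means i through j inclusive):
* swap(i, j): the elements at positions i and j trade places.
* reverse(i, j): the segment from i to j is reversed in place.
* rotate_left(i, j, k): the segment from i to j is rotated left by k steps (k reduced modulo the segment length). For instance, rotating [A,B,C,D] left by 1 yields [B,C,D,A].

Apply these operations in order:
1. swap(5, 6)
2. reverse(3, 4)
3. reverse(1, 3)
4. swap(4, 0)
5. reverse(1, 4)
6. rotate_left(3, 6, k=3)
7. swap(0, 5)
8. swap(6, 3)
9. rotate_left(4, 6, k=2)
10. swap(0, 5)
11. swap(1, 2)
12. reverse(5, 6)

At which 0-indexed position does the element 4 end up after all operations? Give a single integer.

Answer: 2

Derivation:
After 1 (swap(5, 6)): [4, 1, 2, 3, 6, 5, 0]
After 2 (reverse(3, 4)): [4, 1, 2, 6, 3, 5, 0]
After 3 (reverse(1, 3)): [4, 6, 2, 1, 3, 5, 0]
After 4 (swap(4, 0)): [3, 6, 2, 1, 4, 5, 0]
After 5 (reverse(1, 4)): [3, 4, 1, 2, 6, 5, 0]
After 6 (rotate_left(3, 6, k=3)): [3, 4, 1, 0, 2, 6, 5]
After 7 (swap(0, 5)): [6, 4, 1, 0, 2, 3, 5]
After 8 (swap(6, 3)): [6, 4, 1, 5, 2, 3, 0]
After 9 (rotate_left(4, 6, k=2)): [6, 4, 1, 5, 0, 2, 3]
After 10 (swap(0, 5)): [2, 4, 1, 5, 0, 6, 3]
After 11 (swap(1, 2)): [2, 1, 4, 5, 0, 6, 3]
After 12 (reverse(5, 6)): [2, 1, 4, 5, 0, 3, 6]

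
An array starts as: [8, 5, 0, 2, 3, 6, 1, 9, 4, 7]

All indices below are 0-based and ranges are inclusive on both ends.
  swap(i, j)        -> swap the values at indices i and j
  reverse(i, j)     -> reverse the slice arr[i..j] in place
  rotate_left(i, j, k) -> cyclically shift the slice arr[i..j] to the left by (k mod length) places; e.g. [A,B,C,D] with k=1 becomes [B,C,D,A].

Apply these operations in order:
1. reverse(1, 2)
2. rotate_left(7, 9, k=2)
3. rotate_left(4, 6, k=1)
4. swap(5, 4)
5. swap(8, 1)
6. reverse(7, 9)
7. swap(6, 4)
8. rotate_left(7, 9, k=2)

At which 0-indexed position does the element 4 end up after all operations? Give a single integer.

After 1 (reverse(1, 2)): [8, 0, 5, 2, 3, 6, 1, 9, 4, 7]
After 2 (rotate_left(7, 9, k=2)): [8, 0, 5, 2, 3, 6, 1, 7, 9, 4]
After 3 (rotate_left(4, 6, k=1)): [8, 0, 5, 2, 6, 1, 3, 7, 9, 4]
After 4 (swap(5, 4)): [8, 0, 5, 2, 1, 6, 3, 7, 9, 4]
After 5 (swap(8, 1)): [8, 9, 5, 2, 1, 6, 3, 7, 0, 4]
After 6 (reverse(7, 9)): [8, 9, 5, 2, 1, 6, 3, 4, 0, 7]
After 7 (swap(6, 4)): [8, 9, 5, 2, 3, 6, 1, 4, 0, 7]
After 8 (rotate_left(7, 9, k=2)): [8, 9, 5, 2, 3, 6, 1, 7, 4, 0]

Answer: 8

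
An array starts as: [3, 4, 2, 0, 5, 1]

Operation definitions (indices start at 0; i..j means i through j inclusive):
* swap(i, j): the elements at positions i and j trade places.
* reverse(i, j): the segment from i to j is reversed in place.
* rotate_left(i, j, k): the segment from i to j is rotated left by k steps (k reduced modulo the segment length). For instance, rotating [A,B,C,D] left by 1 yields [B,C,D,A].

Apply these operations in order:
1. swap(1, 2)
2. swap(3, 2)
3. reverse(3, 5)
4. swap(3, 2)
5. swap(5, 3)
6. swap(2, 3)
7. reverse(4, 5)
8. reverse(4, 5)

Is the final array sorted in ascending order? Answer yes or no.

Answer: no

Derivation:
After 1 (swap(1, 2)): [3, 2, 4, 0, 5, 1]
After 2 (swap(3, 2)): [3, 2, 0, 4, 5, 1]
After 3 (reverse(3, 5)): [3, 2, 0, 1, 5, 4]
After 4 (swap(3, 2)): [3, 2, 1, 0, 5, 4]
After 5 (swap(5, 3)): [3, 2, 1, 4, 5, 0]
After 6 (swap(2, 3)): [3, 2, 4, 1, 5, 0]
After 7 (reverse(4, 5)): [3, 2, 4, 1, 0, 5]
After 8 (reverse(4, 5)): [3, 2, 4, 1, 5, 0]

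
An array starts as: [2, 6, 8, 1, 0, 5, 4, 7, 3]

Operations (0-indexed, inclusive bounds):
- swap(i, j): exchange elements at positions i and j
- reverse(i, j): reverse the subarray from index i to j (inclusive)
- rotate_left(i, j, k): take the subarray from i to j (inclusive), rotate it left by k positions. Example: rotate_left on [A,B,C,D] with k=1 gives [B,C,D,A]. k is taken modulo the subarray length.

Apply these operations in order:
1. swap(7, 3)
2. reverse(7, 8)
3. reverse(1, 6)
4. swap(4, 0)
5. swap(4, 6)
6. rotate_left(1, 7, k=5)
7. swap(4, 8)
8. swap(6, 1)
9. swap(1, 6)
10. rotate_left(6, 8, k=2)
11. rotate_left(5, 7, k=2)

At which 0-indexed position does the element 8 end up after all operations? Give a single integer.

After 1 (swap(7, 3)): [2, 6, 8, 7, 0, 5, 4, 1, 3]
After 2 (reverse(7, 8)): [2, 6, 8, 7, 0, 5, 4, 3, 1]
After 3 (reverse(1, 6)): [2, 4, 5, 0, 7, 8, 6, 3, 1]
After 4 (swap(4, 0)): [7, 4, 5, 0, 2, 8, 6, 3, 1]
After 5 (swap(4, 6)): [7, 4, 5, 0, 6, 8, 2, 3, 1]
After 6 (rotate_left(1, 7, k=5)): [7, 2, 3, 4, 5, 0, 6, 8, 1]
After 7 (swap(4, 8)): [7, 2, 3, 4, 1, 0, 6, 8, 5]
After 8 (swap(6, 1)): [7, 6, 3, 4, 1, 0, 2, 8, 5]
After 9 (swap(1, 6)): [7, 2, 3, 4, 1, 0, 6, 8, 5]
After 10 (rotate_left(6, 8, k=2)): [7, 2, 3, 4, 1, 0, 5, 6, 8]
After 11 (rotate_left(5, 7, k=2)): [7, 2, 3, 4, 1, 6, 0, 5, 8]

Answer: 8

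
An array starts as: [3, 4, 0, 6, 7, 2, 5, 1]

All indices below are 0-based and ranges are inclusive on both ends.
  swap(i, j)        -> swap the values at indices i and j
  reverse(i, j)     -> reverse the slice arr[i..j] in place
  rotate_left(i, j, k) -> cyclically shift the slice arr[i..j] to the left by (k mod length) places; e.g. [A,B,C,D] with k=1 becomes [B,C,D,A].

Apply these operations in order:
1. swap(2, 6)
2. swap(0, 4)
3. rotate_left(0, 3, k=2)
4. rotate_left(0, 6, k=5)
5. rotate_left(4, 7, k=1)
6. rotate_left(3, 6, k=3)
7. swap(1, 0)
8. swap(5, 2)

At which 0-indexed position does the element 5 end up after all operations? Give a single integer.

Answer: 5

Derivation:
After 1 (swap(2, 6)): [3, 4, 5, 6, 7, 2, 0, 1]
After 2 (swap(0, 4)): [7, 4, 5, 6, 3, 2, 0, 1]
After 3 (rotate_left(0, 3, k=2)): [5, 6, 7, 4, 3, 2, 0, 1]
After 4 (rotate_left(0, 6, k=5)): [2, 0, 5, 6, 7, 4, 3, 1]
After 5 (rotate_left(4, 7, k=1)): [2, 0, 5, 6, 4, 3, 1, 7]
After 6 (rotate_left(3, 6, k=3)): [2, 0, 5, 1, 6, 4, 3, 7]
After 7 (swap(1, 0)): [0, 2, 5, 1, 6, 4, 3, 7]
After 8 (swap(5, 2)): [0, 2, 4, 1, 6, 5, 3, 7]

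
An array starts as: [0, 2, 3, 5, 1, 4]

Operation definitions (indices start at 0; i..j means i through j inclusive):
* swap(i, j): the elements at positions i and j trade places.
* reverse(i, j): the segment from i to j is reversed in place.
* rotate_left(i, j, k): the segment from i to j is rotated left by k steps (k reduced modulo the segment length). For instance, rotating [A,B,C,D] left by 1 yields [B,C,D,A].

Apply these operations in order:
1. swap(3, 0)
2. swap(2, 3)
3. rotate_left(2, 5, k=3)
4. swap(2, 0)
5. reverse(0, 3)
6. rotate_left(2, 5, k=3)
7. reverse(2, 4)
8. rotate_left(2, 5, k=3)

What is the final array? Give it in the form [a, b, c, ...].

Answer: [0, 5, 3, 4, 2, 1]

Derivation:
After 1 (swap(3, 0)): [5, 2, 3, 0, 1, 4]
After 2 (swap(2, 3)): [5, 2, 0, 3, 1, 4]
After 3 (rotate_left(2, 5, k=3)): [5, 2, 4, 0, 3, 1]
After 4 (swap(2, 0)): [4, 2, 5, 0, 3, 1]
After 5 (reverse(0, 3)): [0, 5, 2, 4, 3, 1]
After 6 (rotate_left(2, 5, k=3)): [0, 5, 1, 2, 4, 3]
After 7 (reverse(2, 4)): [0, 5, 4, 2, 1, 3]
After 8 (rotate_left(2, 5, k=3)): [0, 5, 3, 4, 2, 1]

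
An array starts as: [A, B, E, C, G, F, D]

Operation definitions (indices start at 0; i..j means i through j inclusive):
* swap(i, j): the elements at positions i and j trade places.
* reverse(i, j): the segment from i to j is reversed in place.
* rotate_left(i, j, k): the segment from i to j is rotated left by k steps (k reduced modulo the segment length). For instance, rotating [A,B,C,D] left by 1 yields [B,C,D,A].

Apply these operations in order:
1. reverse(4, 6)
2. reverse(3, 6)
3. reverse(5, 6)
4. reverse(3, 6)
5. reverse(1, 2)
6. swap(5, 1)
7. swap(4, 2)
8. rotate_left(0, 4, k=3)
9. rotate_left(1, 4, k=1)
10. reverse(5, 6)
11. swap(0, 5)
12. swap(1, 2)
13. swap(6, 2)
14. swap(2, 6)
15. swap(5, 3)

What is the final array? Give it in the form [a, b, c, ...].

After 1 (reverse(4, 6)): [A, B, E, C, D, F, G]
After 2 (reverse(3, 6)): [A, B, E, G, F, D, C]
After 3 (reverse(5, 6)): [A, B, E, G, F, C, D]
After 4 (reverse(3, 6)): [A, B, E, D, C, F, G]
After 5 (reverse(1, 2)): [A, E, B, D, C, F, G]
After 6 (swap(5, 1)): [A, F, B, D, C, E, G]
After 7 (swap(4, 2)): [A, F, C, D, B, E, G]
After 8 (rotate_left(0, 4, k=3)): [D, B, A, F, C, E, G]
After 9 (rotate_left(1, 4, k=1)): [D, A, F, C, B, E, G]
After 10 (reverse(5, 6)): [D, A, F, C, B, G, E]
After 11 (swap(0, 5)): [G, A, F, C, B, D, E]
After 12 (swap(1, 2)): [G, F, A, C, B, D, E]
After 13 (swap(6, 2)): [G, F, E, C, B, D, A]
After 14 (swap(2, 6)): [G, F, A, C, B, D, E]
After 15 (swap(5, 3)): [G, F, A, D, B, C, E]

Answer: [G, F, A, D, B, C, E]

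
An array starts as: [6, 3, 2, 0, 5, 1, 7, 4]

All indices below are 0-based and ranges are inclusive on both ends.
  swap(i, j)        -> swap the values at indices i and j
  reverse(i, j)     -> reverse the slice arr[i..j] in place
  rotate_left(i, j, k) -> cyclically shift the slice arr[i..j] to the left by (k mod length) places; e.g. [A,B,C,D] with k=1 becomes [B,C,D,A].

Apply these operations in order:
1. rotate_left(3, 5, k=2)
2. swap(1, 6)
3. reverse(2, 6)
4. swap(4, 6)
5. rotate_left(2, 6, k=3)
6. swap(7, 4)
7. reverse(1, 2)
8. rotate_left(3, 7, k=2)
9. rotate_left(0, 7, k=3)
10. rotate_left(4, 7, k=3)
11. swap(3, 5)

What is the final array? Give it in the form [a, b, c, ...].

After 1 (rotate_left(3, 5, k=2)): [6, 3, 2, 1, 0, 5, 7, 4]
After 2 (swap(1, 6)): [6, 7, 2, 1, 0, 5, 3, 4]
After 3 (reverse(2, 6)): [6, 7, 3, 5, 0, 1, 2, 4]
After 4 (swap(4, 6)): [6, 7, 3, 5, 2, 1, 0, 4]
After 5 (rotate_left(2, 6, k=3)): [6, 7, 1, 0, 3, 5, 2, 4]
After 6 (swap(7, 4)): [6, 7, 1, 0, 4, 5, 2, 3]
After 7 (reverse(1, 2)): [6, 1, 7, 0, 4, 5, 2, 3]
After 8 (rotate_left(3, 7, k=2)): [6, 1, 7, 5, 2, 3, 0, 4]
After 9 (rotate_left(0, 7, k=3)): [5, 2, 3, 0, 4, 6, 1, 7]
After 10 (rotate_left(4, 7, k=3)): [5, 2, 3, 0, 7, 4, 6, 1]
After 11 (swap(3, 5)): [5, 2, 3, 4, 7, 0, 6, 1]

Answer: [5, 2, 3, 4, 7, 0, 6, 1]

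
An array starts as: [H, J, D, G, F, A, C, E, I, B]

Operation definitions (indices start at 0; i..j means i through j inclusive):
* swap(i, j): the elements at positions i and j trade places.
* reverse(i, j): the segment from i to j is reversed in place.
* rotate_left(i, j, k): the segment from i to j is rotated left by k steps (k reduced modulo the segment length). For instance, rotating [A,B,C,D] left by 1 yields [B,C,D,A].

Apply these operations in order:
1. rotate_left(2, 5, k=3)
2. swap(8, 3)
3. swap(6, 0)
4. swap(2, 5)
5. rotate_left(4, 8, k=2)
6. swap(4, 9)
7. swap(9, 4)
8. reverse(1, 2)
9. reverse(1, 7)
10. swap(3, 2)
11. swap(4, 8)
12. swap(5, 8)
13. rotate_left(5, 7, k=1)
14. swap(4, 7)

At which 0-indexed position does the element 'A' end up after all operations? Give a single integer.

After 1 (rotate_left(2, 5, k=3)): [H, J, A, D, G, F, C, E, I, B]
After 2 (swap(8, 3)): [H, J, A, I, G, F, C, E, D, B]
After 3 (swap(6, 0)): [C, J, A, I, G, F, H, E, D, B]
After 4 (swap(2, 5)): [C, J, F, I, G, A, H, E, D, B]
After 5 (rotate_left(4, 8, k=2)): [C, J, F, I, H, E, D, G, A, B]
After 6 (swap(4, 9)): [C, J, F, I, B, E, D, G, A, H]
After 7 (swap(9, 4)): [C, J, F, I, H, E, D, G, A, B]
After 8 (reverse(1, 2)): [C, F, J, I, H, E, D, G, A, B]
After 9 (reverse(1, 7)): [C, G, D, E, H, I, J, F, A, B]
After 10 (swap(3, 2)): [C, G, E, D, H, I, J, F, A, B]
After 11 (swap(4, 8)): [C, G, E, D, A, I, J, F, H, B]
After 12 (swap(5, 8)): [C, G, E, D, A, H, J, F, I, B]
After 13 (rotate_left(5, 7, k=1)): [C, G, E, D, A, J, F, H, I, B]
After 14 (swap(4, 7)): [C, G, E, D, H, J, F, A, I, B]

Answer: 7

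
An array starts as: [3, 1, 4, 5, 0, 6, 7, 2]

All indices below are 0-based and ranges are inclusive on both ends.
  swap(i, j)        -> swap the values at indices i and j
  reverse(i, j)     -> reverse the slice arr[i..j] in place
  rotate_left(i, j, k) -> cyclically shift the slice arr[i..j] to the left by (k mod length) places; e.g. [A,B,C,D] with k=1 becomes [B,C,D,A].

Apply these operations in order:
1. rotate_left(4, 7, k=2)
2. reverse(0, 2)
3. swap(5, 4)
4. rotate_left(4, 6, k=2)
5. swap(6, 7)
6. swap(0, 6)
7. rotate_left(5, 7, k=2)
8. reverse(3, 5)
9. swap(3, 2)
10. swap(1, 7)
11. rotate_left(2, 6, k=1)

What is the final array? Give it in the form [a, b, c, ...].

After 1 (rotate_left(4, 7, k=2)): [3, 1, 4, 5, 7, 2, 0, 6]
After 2 (reverse(0, 2)): [4, 1, 3, 5, 7, 2, 0, 6]
After 3 (swap(5, 4)): [4, 1, 3, 5, 2, 7, 0, 6]
After 4 (rotate_left(4, 6, k=2)): [4, 1, 3, 5, 0, 2, 7, 6]
After 5 (swap(6, 7)): [4, 1, 3, 5, 0, 2, 6, 7]
After 6 (swap(0, 6)): [6, 1, 3, 5, 0, 2, 4, 7]
After 7 (rotate_left(5, 7, k=2)): [6, 1, 3, 5, 0, 7, 2, 4]
After 8 (reverse(3, 5)): [6, 1, 3, 7, 0, 5, 2, 4]
After 9 (swap(3, 2)): [6, 1, 7, 3, 0, 5, 2, 4]
After 10 (swap(1, 7)): [6, 4, 7, 3, 0, 5, 2, 1]
After 11 (rotate_left(2, 6, k=1)): [6, 4, 3, 0, 5, 2, 7, 1]

Answer: [6, 4, 3, 0, 5, 2, 7, 1]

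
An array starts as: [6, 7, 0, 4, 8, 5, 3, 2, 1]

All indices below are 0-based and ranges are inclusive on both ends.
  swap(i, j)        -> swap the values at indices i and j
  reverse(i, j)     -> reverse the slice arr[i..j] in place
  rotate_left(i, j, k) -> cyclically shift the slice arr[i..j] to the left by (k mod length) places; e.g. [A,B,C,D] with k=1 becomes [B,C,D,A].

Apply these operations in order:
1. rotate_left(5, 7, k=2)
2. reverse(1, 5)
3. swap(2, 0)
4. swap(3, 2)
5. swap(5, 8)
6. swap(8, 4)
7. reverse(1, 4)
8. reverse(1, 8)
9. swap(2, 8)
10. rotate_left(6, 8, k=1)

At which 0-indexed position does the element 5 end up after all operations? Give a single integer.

After 1 (rotate_left(5, 7, k=2)): [6, 7, 0, 4, 8, 2, 5, 3, 1]
After 2 (reverse(1, 5)): [6, 2, 8, 4, 0, 7, 5, 3, 1]
After 3 (swap(2, 0)): [8, 2, 6, 4, 0, 7, 5, 3, 1]
After 4 (swap(3, 2)): [8, 2, 4, 6, 0, 7, 5, 3, 1]
After 5 (swap(5, 8)): [8, 2, 4, 6, 0, 1, 5, 3, 7]
After 6 (swap(8, 4)): [8, 2, 4, 6, 7, 1, 5, 3, 0]
After 7 (reverse(1, 4)): [8, 7, 6, 4, 2, 1, 5, 3, 0]
After 8 (reverse(1, 8)): [8, 0, 3, 5, 1, 2, 4, 6, 7]
After 9 (swap(2, 8)): [8, 0, 7, 5, 1, 2, 4, 6, 3]
After 10 (rotate_left(6, 8, k=1)): [8, 0, 7, 5, 1, 2, 6, 3, 4]

Answer: 3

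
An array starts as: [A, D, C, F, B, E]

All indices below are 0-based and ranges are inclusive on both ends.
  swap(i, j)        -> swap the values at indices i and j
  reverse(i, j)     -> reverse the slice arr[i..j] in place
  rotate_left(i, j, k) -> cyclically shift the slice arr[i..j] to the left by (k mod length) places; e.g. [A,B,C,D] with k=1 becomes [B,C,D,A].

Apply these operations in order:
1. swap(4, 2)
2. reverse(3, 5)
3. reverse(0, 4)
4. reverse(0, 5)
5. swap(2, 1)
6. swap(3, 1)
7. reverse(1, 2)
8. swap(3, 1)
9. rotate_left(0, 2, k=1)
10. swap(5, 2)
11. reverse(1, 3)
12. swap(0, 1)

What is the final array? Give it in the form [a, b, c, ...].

Answer: [A, D, C, B, E, F]

Derivation:
After 1 (swap(4, 2)): [A, D, B, F, C, E]
After 2 (reverse(3, 5)): [A, D, B, E, C, F]
After 3 (reverse(0, 4)): [C, E, B, D, A, F]
After 4 (reverse(0, 5)): [F, A, D, B, E, C]
After 5 (swap(2, 1)): [F, D, A, B, E, C]
After 6 (swap(3, 1)): [F, B, A, D, E, C]
After 7 (reverse(1, 2)): [F, A, B, D, E, C]
After 8 (swap(3, 1)): [F, D, B, A, E, C]
After 9 (rotate_left(0, 2, k=1)): [D, B, F, A, E, C]
After 10 (swap(5, 2)): [D, B, C, A, E, F]
After 11 (reverse(1, 3)): [D, A, C, B, E, F]
After 12 (swap(0, 1)): [A, D, C, B, E, F]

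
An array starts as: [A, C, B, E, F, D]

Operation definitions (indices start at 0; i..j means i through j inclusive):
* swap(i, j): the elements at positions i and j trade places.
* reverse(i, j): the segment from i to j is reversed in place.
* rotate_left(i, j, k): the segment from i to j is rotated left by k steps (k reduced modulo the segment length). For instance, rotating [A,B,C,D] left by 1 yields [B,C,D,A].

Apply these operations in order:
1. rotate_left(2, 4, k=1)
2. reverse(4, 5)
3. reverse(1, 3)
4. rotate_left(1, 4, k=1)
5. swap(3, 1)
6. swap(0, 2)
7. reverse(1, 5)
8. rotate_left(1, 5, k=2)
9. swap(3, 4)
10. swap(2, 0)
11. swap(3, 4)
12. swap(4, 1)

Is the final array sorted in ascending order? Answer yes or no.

Answer: yes

Derivation:
After 1 (rotate_left(2, 4, k=1)): [A, C, E, F, B, D]
After 2 (reverse(4, 5)): [A, C, E, F, D, B]
After 3 (reverse(1, 3)): [A, F, E, C, D, B]
After 4 (rotate_left(1, 4, k=1)): [A, E, C, D, F, B]
After 5 (swap(3, 1)): [A, D, C, E, F, B]
After 6 (swap(0, 2)): [C, D, A, E, F, B]
After 7 (reverse(1, 5)): [C, B, F, E, A, D]
After 8 (rotate_left(1, 5, k=2)): [C, E, A, D, B, F]
After 9 (swap(3, 4)): [C, E, A, B, D, F]
After 10 (swap(2, 0)): [A, E, C, B, D, F]
After 11 (swap(3, 4)): [A, E, C, D, B, F]
After 12 (swap(4, 1)): [A, B, C, D, E, F]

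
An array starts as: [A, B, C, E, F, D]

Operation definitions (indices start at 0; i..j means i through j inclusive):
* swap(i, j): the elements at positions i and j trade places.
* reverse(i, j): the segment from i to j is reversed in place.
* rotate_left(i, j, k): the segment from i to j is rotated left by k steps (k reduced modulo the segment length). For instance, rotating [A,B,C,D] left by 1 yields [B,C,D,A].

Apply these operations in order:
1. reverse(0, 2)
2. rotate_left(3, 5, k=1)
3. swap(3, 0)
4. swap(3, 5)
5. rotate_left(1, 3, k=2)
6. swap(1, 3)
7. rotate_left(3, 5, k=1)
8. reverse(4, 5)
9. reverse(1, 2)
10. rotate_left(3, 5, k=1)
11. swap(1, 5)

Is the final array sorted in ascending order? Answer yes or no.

After 1 (reverse(0, 2)): [C, B, A, E, F, D]
After 2 (rotate_left(3, 5, k=1)): [C, B, A, F, D, E]
After 3 (swap(3, 0)): [F, B, A, C, D, E]
After 4 (swap(3, 5)): [F, B, A, E, D, C]
After 5 (rotate_left(1, 3, k=2)): [F, E, B, A, D, C]
After 6 (swap(1, 3)): [F, A, B, E, D, C]
After 7 (rotate_left(3, 5, k=1)): [F, A, B, D, C, E]
After 8 (reverse(4, 5)): [F, A, B, D, E, C]
After 9 (reverse(1, 2)): [F, B, A, D, E, C]
After 10 (rotate_left(3, 5, k=1)): [F, B, A, E, C, D]
After 11 (swap(1, 5)): [F, D, A, E, C, B]

Answer: no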